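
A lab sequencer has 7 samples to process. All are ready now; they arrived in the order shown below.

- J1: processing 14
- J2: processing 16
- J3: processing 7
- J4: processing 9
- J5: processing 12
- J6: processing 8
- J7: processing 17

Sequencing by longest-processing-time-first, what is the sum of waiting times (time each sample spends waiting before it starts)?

LPT (decreasing processing time): J7 J2 J1 J5 J4 J6 J3.
J7: waits 0, runs 0→17
J2: waits 17, runs 17→33
J1: waits 33, runs 33→47
J5: waits 47, runs 47→59
J4: waits 59, runs 59→68
J6: waits 68, runs 68→76
J3: waits 76, runs 76→83
Sum = 0+17+33+47+59+68+76 = 300.

300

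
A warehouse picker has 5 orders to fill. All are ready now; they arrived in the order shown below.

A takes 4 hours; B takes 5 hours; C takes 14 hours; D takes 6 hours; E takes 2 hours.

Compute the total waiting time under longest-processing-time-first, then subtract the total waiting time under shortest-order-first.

52

LPT (decreasing processing time): C D B A E.
C: waits 0, runs 0→14
D: waits 14, runs 14→20
B: waits 20, runs 20→25
A: waits 25, runs 25→29
E: waits 29, runs 29→31
Sum = 0+14+20+25+29 = 88.
SPT (increasing processing time): E A B D C.
E: waits 0, runs 0→2
A: waits 2, runs 2→6
B: waits 6, runs 6→11
D: waits 11, runs 11→17
C: waits 17, runs 17→31
Sum = 0+2+6+11+17 = 36.
Difference = 88 − 36 = 52.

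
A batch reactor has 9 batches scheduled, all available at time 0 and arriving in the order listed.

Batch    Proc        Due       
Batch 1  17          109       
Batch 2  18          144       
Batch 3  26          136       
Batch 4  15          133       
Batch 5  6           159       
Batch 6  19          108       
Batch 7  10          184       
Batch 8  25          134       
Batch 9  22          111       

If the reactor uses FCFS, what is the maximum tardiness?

FIFO (arrival order): Batch 1 Batch 2 Batch 3 Batch 4 Batch 5 Batch 6 Batch 7 Batch 8 Batch 9.
Batch 1: 0→17, due 109, tardiness 0
Batch 2: 17→35, due 144, tardiness 0
Batch 3: 35→61, due 136, tardiness 0
Batch 4: 61→76, due 133, tardiness 0
Batch 5: 76→82, due 159, tardiness 0
Batch 6: 82→101, due 108, tardiness 0
Batch 7: 101→111, due 184, tardiness 0
Batch 8: 111→136, due 134, tardiness 2
Batch 9: 136→158, due 111, tardiness 47
Maximum = 47.

47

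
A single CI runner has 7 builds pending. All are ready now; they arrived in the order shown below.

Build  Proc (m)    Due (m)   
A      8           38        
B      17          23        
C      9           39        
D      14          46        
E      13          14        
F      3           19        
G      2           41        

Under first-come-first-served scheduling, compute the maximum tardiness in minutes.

47

FIFO (arrival order): A B C D E F G.
A: 0→8, due 38, tardiness 0
B: 8→25, due 23, tardiness 2
C: 25→34, due 39, tardiness 0
D: 34→48, due 46, tardiness 2
E: 48→61, due 14, tardiness 47
F: 61→64, due 19, tardiness 45
G: 64→66, due 41, tardiness 25
Maximum = 47.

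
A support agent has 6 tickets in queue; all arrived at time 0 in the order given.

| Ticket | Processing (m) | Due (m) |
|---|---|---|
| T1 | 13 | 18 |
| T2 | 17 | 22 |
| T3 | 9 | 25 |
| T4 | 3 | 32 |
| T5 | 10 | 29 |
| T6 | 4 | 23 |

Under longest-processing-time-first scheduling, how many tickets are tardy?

LPT (decreasing processing time): T2 T1 T5 T3 T6 T4.
T2: 0→17, due 22, tardiness 0
T1: 17→30, due 18, tardiness 12
T5: 30→40, due 29, tardiness 11
T3: 40→49, due 25, tardiness 24
T6: 49→53, due 23, tardiness 30
T4: 53→56, due 32, tardiness 24
Late tickets: 5.

5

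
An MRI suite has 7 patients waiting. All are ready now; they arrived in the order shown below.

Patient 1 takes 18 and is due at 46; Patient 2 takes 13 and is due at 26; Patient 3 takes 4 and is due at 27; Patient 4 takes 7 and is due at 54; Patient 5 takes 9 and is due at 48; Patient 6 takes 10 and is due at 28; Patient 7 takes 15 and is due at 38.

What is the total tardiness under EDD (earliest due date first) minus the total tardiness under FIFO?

-26

EDD (increasing due date): Patient 2 Patient 3 Patient 6 Patient 7 Patient 1 Patient 5 Patient 4.
Patient 2: 0→13, due 26, tardiness 0
Patient 3: 13→17, due 27, tardiness 0
Patient 6: 17→27, due 28, tardiness 0
Patient 7: 27→42, due 38, tardiness 4
Patient 1: 42→60, due 46, tardiness 14
Patient 5: 60→69, due 48, tardiness 21
Patient 4: 69→76, due 54, tardiness 22
Sum = 0+0+0+4+14+21+22 = 61.
FIFO (arrival order): Patient 1 Patient 2 Patient 3 Patient 4 Patient 5 Patient 6 Patient 7.
Patient 1: 0→18, due 46, tardiness 0
Patient 2: 18→31, due 26, tardiness 5
Patient 3: 31→35, due 27, tardiness 8
Patient 4: 35→42, due 54, tardiness 0
Patient 5: 42→51, due 48, tardiness 3
Patient 6: 51→61, due 28, tardiness 33
Patient 7: 61→76, due 38, tardiness 38
Sum = 0+5+8+0+3+33+38 = 87.
Difference = 61 − 87 = -26.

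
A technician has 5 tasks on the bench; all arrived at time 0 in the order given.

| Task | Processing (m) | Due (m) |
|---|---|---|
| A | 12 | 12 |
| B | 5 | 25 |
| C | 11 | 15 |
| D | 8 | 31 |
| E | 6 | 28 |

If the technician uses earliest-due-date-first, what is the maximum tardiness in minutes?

EDD (increasing due date): A C B E D.
A: 0→12, due 12, tardiness 0
C: 12→23, due 15, tardiness 8
B: 23→28, due 25, tardiness 3
E: 28→34, due 28, tardiness 6
D: 34→42, due 31, tardiness 11
Maximum = 11.

11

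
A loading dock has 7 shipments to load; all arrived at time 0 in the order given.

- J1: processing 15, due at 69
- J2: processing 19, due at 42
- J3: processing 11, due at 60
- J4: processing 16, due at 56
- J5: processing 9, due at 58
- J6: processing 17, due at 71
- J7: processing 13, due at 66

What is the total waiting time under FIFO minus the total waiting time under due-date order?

8

FIFO (arrival order): J1 J2 J3 J4 J5 J6 J7.
J1: waits 0, runs 0→15
J2: waits 15, runs 15→34
J3: waits 34, runs 34→45
J4: waits 45, runs 45→61
J5: waits 61, runs 61→70
J6: waits 70, runs 70→87
J7: waits 87, runs 87→100
Sum = 0+15+34+45+61+70+87 = 312.
EDD (increasing due date): J2 J4 J5 J3 J7 J1 J6.
J2: waits 0, runs 0→19
J4: waits 19, runs 19→35
J5: waits 35, runs 35→44
J3: waits 44, runs 44→55
J7: waits 55, runs 55→68
J1: waits 68, runs 68→83
J6: waits 83, runs 83→100
Sum = 0+19+35+44+55+68+83 = 304.
Difference = 312 − 304 = 8.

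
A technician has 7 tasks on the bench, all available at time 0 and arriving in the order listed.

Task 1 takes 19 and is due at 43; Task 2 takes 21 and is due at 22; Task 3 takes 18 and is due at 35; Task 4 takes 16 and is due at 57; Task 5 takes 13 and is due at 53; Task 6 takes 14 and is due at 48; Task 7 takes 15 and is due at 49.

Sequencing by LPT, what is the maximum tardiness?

LPT (decreasing processing time): Task 2 Task 1 Task 3 Task 4 Task 7 Task 6 Task 5.
Task 2: 0→21, due 22, tardiness 0
Task 1: 21→40, due 43, tardiness 0
Task 3: 40→58, due 35, tardiness 23
Task 4: 58→74, due 57, tardiness 17
Task 7: 74→89, due 49, tardiness 40
Task 6: 89→103, due 48, tardiness 55
Task 5: 103→116, due 53, tardiness 63
Maximum = 63.

63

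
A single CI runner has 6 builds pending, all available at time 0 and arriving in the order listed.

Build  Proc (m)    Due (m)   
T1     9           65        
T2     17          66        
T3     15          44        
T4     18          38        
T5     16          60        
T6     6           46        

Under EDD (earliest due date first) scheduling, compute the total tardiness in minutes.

EDD (increasing due date): T4 T3 T6 T5 T1 T2.
T4: 0→18, due 38, tardiness 0
T3: 18→33, due 44, tardiness 0
T6: 33→39, due 46, tardiness 0
T5: 39→55, due 60, tardiness 0
T1: 55→64, due 65, tardiness 0
T2: 64→81, due 66, tardiness 15
Sum = 0+0+0+0+0+15 = 15.

15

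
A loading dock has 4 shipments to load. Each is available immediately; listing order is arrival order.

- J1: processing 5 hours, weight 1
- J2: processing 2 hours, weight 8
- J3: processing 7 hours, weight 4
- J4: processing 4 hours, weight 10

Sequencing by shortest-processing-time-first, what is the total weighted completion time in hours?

159

SPT (increasing processing time): J2 J4 J1 J3.
J2: finishes 2, weight 8, w·C = 16
J4: finishes 6, weight 10, w·C = 60
J1: finishes 11, weight 1, w·C = 11
J3: finishes 18, weight 4, w·C = 72
Sum = 16+60+11+72 = 159.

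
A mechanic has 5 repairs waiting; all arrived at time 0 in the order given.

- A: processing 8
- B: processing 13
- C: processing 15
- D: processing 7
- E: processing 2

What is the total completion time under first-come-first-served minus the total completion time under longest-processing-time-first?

-14

FIFO (arrival order): A B C D E.
A: 0→8
B: 8→21
C: 21→36
D: 36→43
E: 43→45
Sum = 8+21+36+43+45 = 153.
LPT (decreasing processing time): C B A D E.
C: 0→15
B: 15→28
A: 28→36
D: 36→43
E: 43→45
Sum = 15+28+36+43+45 = 167.
Difference = 153 − 167 = -14.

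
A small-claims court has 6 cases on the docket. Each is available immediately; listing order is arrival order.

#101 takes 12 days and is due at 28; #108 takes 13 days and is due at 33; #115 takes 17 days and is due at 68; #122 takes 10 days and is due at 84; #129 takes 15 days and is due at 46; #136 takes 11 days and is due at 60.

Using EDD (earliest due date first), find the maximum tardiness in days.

0

EDD (increasing due date): #101 #108 #129 #136 #115 #122.
#101: 0→12, due 28, tardiness 0
#108: 12→25, due 33, tardiness 0
#129: 25→40, due 46, tardiness 0
#136: 40→51, due 60, tardiness 0
#115: 51→68, due 68, tardiness 0
#122: 68→78, due 84, tardiness 0
Maximum = 0.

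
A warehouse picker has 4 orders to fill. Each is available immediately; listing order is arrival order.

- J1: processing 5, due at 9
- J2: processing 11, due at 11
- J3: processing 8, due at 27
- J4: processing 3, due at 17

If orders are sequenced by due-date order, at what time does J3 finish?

27

EDD (increasing due date): J1 J2 J4 J3.
J1: 0→5
J2: 5→16
J4: 16→19
J3: 19→27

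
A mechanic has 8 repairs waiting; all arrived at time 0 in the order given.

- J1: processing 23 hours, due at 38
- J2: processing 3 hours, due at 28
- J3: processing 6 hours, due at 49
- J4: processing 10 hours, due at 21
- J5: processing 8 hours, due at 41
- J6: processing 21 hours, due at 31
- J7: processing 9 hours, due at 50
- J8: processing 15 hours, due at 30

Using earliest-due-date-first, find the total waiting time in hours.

338

EDD (increasing due date): J4 J2 J8 J6 J1 J5 J3 J7.
J4: waits 0, runs 0→10
J2: waits 10, runs 10→13
J8: waits 13, runs 13→28
J6: waits 28, runs 28→49
J1: waits 49, runs 49→72
J5: waits 72, runs 72→80
J3: waits 80, runs 80→86
J7: waits 86, runs 86→95
Sum = 0+10+13+28+49+72+80+86 = 338.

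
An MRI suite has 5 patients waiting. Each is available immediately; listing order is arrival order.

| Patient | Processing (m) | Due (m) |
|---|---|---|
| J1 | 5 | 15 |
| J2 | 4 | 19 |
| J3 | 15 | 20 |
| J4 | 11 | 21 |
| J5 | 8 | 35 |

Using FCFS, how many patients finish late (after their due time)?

3

FIFO (arrival order): J1 J2 J3 J4 J5.
J1: 0→5, due 15, tardiness 0
J2: 5→9, due 19, tardiness 0
J3: 9→24, due 20, tardiness 4
J4: 24→35, due 21, tardiness 14
J5: 35→43, due 35, tardiness 8
Late patients: 3.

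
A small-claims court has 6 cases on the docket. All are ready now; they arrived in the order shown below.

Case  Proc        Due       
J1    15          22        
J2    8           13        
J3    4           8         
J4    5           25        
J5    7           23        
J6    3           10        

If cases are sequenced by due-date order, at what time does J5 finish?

EDD (increasing due date): J3 J6 J2 J1 J5 J4.
J3: 0→4
J6: 4→7
J2: 7→15
J1: 15→30
J5: 30→37

37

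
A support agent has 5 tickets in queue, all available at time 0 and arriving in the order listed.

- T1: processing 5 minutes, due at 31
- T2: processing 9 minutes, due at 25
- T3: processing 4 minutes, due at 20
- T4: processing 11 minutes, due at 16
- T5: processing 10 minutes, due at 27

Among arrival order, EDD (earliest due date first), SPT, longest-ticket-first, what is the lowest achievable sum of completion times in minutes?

FIFO (arrival order): T1 T2 T3 T4 T5.
T1: 0→5
T2: 5→14
T3: 14→18
T4: 18→29
T5: 29→39
Sum = 5+14+18+29+39 = 105.
EDD (increasing due date): T4 T3 T2 T5 T1.
T4: 0→11
T3: 11→15
T2: 15→24
T5: 24→34
T1: 34→39
Sum = 11+15+24+34+39 = 123.
SPT (increasing processing time): T3 T1 T2 T5 T4.
T3: 0→4
T1: 4→9
T2: 9→18
T5: 18→28
T4: 28→39
Sum = 4+9+18+28+39 = 98.
LPT (decreasing processing time): T4 T5 T2 T1 T3.
T4: 0→11
T5: 11→21
T2: 21→30
T1: 30→35
T3: 35→39
Sum = 11+21+30+35+39 = 136.
FIFO 105, EDD 123, SPT 98, LPT 136 → minimum 98.

98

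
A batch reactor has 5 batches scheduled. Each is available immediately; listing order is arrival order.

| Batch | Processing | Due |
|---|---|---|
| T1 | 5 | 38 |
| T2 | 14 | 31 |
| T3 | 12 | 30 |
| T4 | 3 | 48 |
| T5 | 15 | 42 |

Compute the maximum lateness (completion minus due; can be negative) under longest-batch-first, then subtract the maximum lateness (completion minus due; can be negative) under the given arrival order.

LPT (decreasing processing time): T5 T2 T3 T1 T4.
T5: 0→15, due 42, lateness -27
T2: 15→29, due 31, lateness -2
T3: 29→41, due 30, lateness 11
T1: 41→46, due 38, lateness 8
T4: 46→49, due 48, lateness 1
Maximum = 11.
FIFO (arrival order): T1 T2 T3 T4 T5.
T1: 0→5, due 38, lateness -33
T2: 5→19, due 31, lateness -12
T3: 19→31, due 30, lateness 1
T4: 31→34, due 48, lateness -14
T5: 34→49, due 42, lateness 7
Maximum = 7.
Difference = 11 − 7 = 4.

4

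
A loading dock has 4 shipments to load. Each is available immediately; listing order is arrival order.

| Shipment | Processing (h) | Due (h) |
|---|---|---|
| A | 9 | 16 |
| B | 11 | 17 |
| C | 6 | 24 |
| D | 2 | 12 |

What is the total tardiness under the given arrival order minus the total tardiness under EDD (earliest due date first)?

FIFO (arrival order): A B C D.
A: 0→9, due 16, tardiness 0
B: 9→20, due 17, tardiness 3
C: 20→26, due 24, tardiness 2
D: 26→28, due 12, tardiness 16
Sum = 0+3+2+16 = 21.
EDD (increasing due date): D A B C.
D: 0→2, due 12, tardiness 0
A: 2→11, due 16, tardiness 0
B: 11→22, due 17, tardiness 5
C: 22→28, due 24, tardiness 4
Sum = 0+0+5+4 = 9.
Difference = 21 − 9 = 12.

12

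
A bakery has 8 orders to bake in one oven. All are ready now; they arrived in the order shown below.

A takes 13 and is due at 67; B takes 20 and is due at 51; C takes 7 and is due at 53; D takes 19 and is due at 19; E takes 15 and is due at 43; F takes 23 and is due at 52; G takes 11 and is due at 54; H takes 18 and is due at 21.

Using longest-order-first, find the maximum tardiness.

73

LPT (decreasing processing time): F B D H E A G C.
F: 0→23, due 52, tardiness 0
B: 23→43, due 51, tardiness 0
D: 43→62, due 19, tardiness 43
H: 62→80, due 21, tardiness 59
E: 80→95, due 43, tardiness 52
A: 95→108, due 67, tardiness 41
G: 108→119, due 54, tardiness 65
C: 119→126, due 53, tardiness 73
Maximum = 73.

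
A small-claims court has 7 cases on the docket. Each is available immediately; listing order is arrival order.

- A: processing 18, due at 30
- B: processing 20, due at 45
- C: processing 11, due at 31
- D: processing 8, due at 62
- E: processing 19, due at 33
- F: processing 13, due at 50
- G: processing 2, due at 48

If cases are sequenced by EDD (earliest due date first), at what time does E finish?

EDD (increasing due date): A C E B G F D.
A: 0→18
C: 18→29
E: 29→48

48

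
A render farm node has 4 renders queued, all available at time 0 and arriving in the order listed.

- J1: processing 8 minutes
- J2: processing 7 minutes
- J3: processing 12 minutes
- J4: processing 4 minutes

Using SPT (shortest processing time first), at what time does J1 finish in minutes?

19

SPT (increasing processing time): J4 J2 J1 J3.
J4: 0→4
J2: 4→11
J1: 11→19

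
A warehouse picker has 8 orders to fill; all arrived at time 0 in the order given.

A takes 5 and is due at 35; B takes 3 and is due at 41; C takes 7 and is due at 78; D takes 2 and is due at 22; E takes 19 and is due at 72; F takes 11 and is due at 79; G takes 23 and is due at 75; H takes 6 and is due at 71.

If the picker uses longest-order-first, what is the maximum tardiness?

LPT (decreasing processing time): G E F C H A B D.
G: 0→23, due 75, tardiness 0
E: 23→42, due 72, tardiness 0
F: 42→53, due 79, tardiness 0
C: 53→60, due 78, tardiness 0
H: 60→66, due 71, tardiness 0
A: 66→71, due 35, tardiness 36
B: 71→74, due 41, tardiness 33
D: 74→76, due 22, tardiness 54
Maximum = 54.

54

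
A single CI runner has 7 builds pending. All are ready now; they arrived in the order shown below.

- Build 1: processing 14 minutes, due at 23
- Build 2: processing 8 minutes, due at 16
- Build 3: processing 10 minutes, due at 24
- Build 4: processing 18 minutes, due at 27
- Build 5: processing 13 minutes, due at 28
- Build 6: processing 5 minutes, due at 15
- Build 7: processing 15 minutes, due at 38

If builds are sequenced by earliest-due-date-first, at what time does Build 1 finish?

EDD (increasing due date): Build 6 Build 2 Build 1 Build 3 Build 4 Build 5 Build 7.
Build 6: 0→5
Build 2: 5→13
Build 1: 13→27

27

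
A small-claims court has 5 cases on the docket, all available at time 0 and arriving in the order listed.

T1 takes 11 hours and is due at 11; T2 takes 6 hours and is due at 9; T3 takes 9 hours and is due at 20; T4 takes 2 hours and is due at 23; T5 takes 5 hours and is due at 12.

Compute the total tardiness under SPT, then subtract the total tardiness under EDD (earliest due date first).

SPT (increasing processing time): T4 T5 T2 T3 T1.
T4: 0→2, due 23, tardiness 0
T5: 2→7, due 12, tardiness 0
T2: 7→13, due 9, tardiness 4
T3: 13→22, due 20, tardiness 2
T1: 22→33, due 11, tardiness 22
Sum = 0+0+4+2+22 = 28.
EDD (increasing due date): T2 T1 T5 T3 T4.
T2: 0→6, due 9, tardiness 0
T1: 6→17, due 11, tardiness 6
T5: 17→22, due 12, tardiness 10
T3: 22→31, due 20, tardiness 11
T4: 31→33, due 23, tardiness 10
Sum = 0+6+10+11+10 = 37.
Difference = 28 − 37 = -9.

-9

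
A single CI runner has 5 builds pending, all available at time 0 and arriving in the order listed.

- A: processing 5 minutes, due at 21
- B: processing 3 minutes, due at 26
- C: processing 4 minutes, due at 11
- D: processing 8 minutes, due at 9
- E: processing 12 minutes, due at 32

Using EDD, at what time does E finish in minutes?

EDD (increasing due date): D C A B E.
D: 0→8
C: 8→12
A: 12→17
B: 17→20
E: 20→32

32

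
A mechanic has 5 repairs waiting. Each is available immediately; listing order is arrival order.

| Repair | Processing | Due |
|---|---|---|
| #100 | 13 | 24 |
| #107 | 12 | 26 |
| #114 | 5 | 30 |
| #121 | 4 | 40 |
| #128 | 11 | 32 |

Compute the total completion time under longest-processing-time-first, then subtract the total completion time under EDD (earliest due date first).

6

LPT (decreasing processing time): #100 #107 #128 #114 #121.
#100: 0→13
#107: 13→25
#128: 25→36
#114: 36→41
#121: 41→45
Sum = 13+25+36+41+45 = 160.
EDD (increasing due date): #100 #107 #114 #128 #121.
#100: 0→13
#107: 13→25
#114: 25→30
#128: 30→41
#121: 41→45
Sum = 13+25+30+41+45 = 154.
Difference = 160 − 154 = 6.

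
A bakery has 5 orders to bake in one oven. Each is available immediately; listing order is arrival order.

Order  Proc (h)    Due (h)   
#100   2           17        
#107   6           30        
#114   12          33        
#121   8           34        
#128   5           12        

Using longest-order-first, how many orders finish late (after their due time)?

2

LPT (decreasing processing time): #114 #121 #107 #128 #100.
#114: 0→12, due 33, tardiness 0
#121: 12→20, due 34, tardiness 0
#107: 20→26, due 30, tardiness 0
#128: 26→31, due 12, tardiness 19
#100: 31→33, due 17, tardiness 16
Late orders: 2.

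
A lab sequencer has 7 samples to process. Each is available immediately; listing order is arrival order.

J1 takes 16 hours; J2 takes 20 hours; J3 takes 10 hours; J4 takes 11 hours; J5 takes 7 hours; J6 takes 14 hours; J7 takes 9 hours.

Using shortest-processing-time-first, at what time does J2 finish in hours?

87

SPT (increasing processing time): J5 J7 J3 J4 J6 J1 J2.
J5: 0→7
J7: 7→16
J3: 16→26
J4: 26→37
J6: 37→51
J1: 51→67
J2: 67→87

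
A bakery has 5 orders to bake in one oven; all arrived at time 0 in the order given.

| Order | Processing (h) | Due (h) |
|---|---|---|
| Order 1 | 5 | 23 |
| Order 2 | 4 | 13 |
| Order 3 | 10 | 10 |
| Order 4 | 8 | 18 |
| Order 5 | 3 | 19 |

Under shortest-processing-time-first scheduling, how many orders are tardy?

SPT (increasing processing time): Order 5 Order 2 Order 1 Order 4 Order 3.
Order 5: 0→3, due 19, tardiness 0
Order 2: 3→7, due 13, tardiness 0
Order 1: 7→12, due 23, tardiness 0
Order 4: 12→20, due 18, tardiness 2
Order 3: 20→30, due 10, tardiness 20
Late orders: 2.

2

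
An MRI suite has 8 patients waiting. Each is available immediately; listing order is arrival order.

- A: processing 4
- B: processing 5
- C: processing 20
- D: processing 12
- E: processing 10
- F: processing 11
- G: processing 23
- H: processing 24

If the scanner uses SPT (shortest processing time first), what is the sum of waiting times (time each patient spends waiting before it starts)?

251

SPT (increasing processing time): A B E F D C G H.
A: waits 0, runs 0→4
B: waits 4, runs 4→9
E: waits 9, runs 9→19
F: waits 19, runs 19→30
D: waits 30, runs 30→42
C: waits 42, runs 42→62
G: waits 62, runs 62→85
H: waits 85, runs 85→109
Sum = 0+4+9+19+30+42+62+85 = 251.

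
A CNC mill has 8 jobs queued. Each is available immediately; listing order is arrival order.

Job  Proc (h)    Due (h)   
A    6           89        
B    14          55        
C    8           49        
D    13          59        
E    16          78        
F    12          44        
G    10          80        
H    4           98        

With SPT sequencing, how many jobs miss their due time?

SPT (increasing processing time): H A C G F D B E.
H: 0→4, due 98, tardiness 0
A: 4→10, due 89, tardiness 0
C: 10→18, due 49, tardiness 0
G: 18→28, due 80, tardiness 0
F: 28→40, due 44, tardiness 0
D: 40→53, due 59, tardiness 0
B: 53→67, due 55, tardiness 12
E: 67→83, due 78, tardiness 5
Late jobs: 2.

2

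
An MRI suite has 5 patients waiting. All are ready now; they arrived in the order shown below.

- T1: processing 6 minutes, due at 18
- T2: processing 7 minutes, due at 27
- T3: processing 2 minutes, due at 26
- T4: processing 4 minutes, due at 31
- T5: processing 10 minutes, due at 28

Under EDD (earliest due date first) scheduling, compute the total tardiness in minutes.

EDD (increasing due date): T1 T3 T2 T5 T4.
T1: 0→6, due 18, tardiness 0
T3: 6→8, due 26, tardiness 0
T2: 8→15, due 27, tardiness 0
T5: 15→25, due 28, tardiness 0
T4: 25→29, due 31, tardiness 0
Sum = 0+0+0+0+0 = 0.

0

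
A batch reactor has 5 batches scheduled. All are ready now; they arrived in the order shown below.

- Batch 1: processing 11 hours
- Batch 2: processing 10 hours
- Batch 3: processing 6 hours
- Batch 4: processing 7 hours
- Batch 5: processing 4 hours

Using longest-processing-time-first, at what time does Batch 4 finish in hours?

LPT (decreasing processing time): Batch 1 Batch 2 Batch 4 Batch 3 Batch 5.
Batch 1: 0→11
Batch 2: 11→21
Batch 4: 21→28

28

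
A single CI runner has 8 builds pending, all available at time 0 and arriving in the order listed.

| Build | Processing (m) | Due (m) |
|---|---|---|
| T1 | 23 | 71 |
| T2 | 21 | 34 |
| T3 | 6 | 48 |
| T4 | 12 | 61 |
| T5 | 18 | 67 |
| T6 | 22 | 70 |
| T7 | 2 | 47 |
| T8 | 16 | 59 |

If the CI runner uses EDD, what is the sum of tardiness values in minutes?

84

EDD (increasing due date): T2 T7 T3 T8 T4 T5 T6 T1.
T2: 0→21, due 34, tardiness 0
T7: 21→23, due 47, tardiness 0
T3: 23→29, due 48, tardiness 0
T8: 29→45, due 59, tardiness 0
T4: 45→57, due 61, tardiness 0
T5: 57→75, due 67, tardiness 8
T6: 75→97, due 70, tardiness 27
T1: 97→120, due 71, tardiness 49
Sum = 0+0+0+0+0+8+27+49 = 84.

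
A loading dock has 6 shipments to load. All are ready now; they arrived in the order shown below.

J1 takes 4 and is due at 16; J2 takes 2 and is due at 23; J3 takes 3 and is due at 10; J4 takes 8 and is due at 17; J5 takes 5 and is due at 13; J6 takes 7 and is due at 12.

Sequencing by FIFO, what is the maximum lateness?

FIFO (arrival order): J1 J2 J3 J4 J5 J6.
J1: 0→4, due 16, lateness -12
J2: 4→6, due 23, lateness -17
J3: 6→9, due 10, lateness -1
J4: 9→17, due 17, lateness 0
J5: 17→22, due 13, lateness 9
J6: 22→29, due 12, lateness 17
Maximum = 17.

17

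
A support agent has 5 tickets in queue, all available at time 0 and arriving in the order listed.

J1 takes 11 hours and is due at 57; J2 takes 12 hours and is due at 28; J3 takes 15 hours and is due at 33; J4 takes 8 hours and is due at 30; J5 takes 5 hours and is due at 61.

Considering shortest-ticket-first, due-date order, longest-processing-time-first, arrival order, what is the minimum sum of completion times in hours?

SPT (increasing processing time): J5 J4 J1 J2 J3.
J5: 0→5
J4: 5→13
J1: 13→24
J2: 24→36
J3: 36→51
Sum = 5+13+24+36+51 = 129.
EDD (increasing due date): J2 J4 J3 J1 J5.
J2: 0→12
J4: 12→20
J3: 20→35
J1: 35→46
J5: 46→51
Sum = 12+20+35+46+51 = 164.
LPT (decreasing processing time): J3 J2 J1 J4 J5.
J3: 0→15
J2: 15→27
J1: 27→38
J4: 38→46
J5: 46→51
Sum = 15+27+38+46+51 = 177.
FIFO (arrival order): J1 J2 J3 J4 J5.
J1: 0→11
J2: 11→23
J3: 23→38
J4: 38→46
J5: 46→51
Sum = 11+23+38+46+51 = 169.
SPT 129, EDD 164, LPT 177, FIFO 169 → minimum 129.

129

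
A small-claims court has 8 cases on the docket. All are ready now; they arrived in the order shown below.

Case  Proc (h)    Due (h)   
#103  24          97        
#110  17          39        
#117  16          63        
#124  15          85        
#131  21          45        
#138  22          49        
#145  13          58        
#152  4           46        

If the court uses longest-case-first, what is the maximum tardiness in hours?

86

LPT (decreasing processing time): #103 #138 #131 #110 #117 #124 #145 #152.
#103: 0→24, due 97, tardiness 0
#138: 24→46, due 49, tardiness 0
#131: 46→67, due 45, tardiness 22
#110: 67→84, due 39, tardiness 45
#117: 84→100, due 63, tardiness 37
#124: 100→115, due 85, tardiness 30
#145: 115→128, due 58, tardiness 70
#152: 128→132, due 46, tardiness 86
Maximum = 86.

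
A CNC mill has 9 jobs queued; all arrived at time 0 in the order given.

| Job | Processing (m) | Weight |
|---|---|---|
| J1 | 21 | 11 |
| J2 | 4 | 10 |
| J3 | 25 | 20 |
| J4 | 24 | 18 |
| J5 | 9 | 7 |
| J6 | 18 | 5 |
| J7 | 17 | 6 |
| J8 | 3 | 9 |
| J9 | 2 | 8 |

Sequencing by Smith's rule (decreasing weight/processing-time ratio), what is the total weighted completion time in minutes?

WSPT (decreasing weight/processing-time ratio): J9 J8 J2 J3 J5 J4 J1 J7 J6.
J9: finishes 2, weight 8, w·C = 16
J8: finishes 5, weight 9, w·C = 45
J2: finishes 9, weight 10, w·C = 90
J3: finishes 34, weight 20, w·C = 680
J5: finishes 43, weight 7, w·C = 301
J4: finishes 67, weight 18, w·C = 1206
J1: finishes 88, weight 11, w·C = 968
J7: finishes 105, weight 6, w·C = 630
J6: finishes 123, weight 5, w·C = 615
Sum = 16+45+90+680+301+1206+968+630+615 = 4551.

4551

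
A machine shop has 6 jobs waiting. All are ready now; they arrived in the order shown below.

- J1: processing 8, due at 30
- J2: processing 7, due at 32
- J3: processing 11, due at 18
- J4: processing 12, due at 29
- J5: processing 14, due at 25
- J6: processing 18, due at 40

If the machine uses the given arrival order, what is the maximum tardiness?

FIFO (arrival order): J1 J2 J3 J4 J5 J6.
J1: 0→8, due 30, tardiness 0
J2: 8→15, due 32, tardiness 0
J3: 15→26, due 18, tardiness 8
J4: 26→38, due 29, tardiness 9
J5: 38→52, due 25, tardiness 27
J6: 52→70, due 40, tardiness 30
Maximum = 30.

30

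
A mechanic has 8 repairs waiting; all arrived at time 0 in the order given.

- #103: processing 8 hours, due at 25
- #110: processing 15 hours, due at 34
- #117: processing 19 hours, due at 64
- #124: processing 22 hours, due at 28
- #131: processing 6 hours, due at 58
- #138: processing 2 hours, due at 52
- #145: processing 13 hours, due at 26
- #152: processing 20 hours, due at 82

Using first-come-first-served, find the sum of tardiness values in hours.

150

FIFO (arrival order): #103 #110 #117 #124 #131 #138 #145 #152.
#103: 0→8, due 25, tardiness 0
#110: 8→23, due 34, tardiness 0
#117: 23→42, due 64, tardiness 0
#124: 42→64, due 28, tardiness 36
#131: 64→70, due 58, tardiness 12
#138: 70→72, due 52, tardiness 20
#145: 72→85, due 26, tardiness 59
#152: 85→105, due 82, tardiness 23
Sum = 0+0+0+36+12+20+59+23 = 150.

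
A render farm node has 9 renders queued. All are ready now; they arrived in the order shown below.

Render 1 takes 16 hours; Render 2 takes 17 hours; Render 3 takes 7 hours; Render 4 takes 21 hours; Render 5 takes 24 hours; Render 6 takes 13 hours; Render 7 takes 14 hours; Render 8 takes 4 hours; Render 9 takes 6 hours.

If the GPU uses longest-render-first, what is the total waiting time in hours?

LPT (decreasing processing time): Render 5 Render 4 Render 2 Render 1 Render 7 Render 6 Render 3 Render 9 Render 8.
Render 5: waits 0, runs 0→24
Render 4: waits 24, runs 24→45
Render 2: waits 45, runs 45→62
Render 1: waits 62, runs 62→78
Render 7: waits 78, runs 78→92
Render 6: waits 92, runs 92→105
Render 3: waits 105, runs 105→112
Render 9: waits 112, runs 112→118
Render 8: waits 118, runs 118→122
Sum = 0+24+45+62+78+92+105+112+118 = 636.

636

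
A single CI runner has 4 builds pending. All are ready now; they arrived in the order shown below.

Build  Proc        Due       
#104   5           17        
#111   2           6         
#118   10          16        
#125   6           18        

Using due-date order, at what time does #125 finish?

23

EDD (increasing due date): #111 #118 #104 #125.
#111: 0→2
#118: 2→12
#104: 12→17
#125: 17→23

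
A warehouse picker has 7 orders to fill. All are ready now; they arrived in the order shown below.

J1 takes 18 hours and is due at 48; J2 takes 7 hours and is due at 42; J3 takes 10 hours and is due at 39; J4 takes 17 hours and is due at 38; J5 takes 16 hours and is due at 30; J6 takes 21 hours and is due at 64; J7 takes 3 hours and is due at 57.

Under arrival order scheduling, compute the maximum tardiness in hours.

38

FIFO (arrival order): J1 J2 J3 J4 J5 J6 J7.
J1: 0→18, due 48, tardiness 0
J2: 18→25, due 42, tardiness 0
J3: 25→35, due 39, tardiness 0
J4: 35→52, due 38, tardiness 14
J5: 52→68, due 30, tardiness 38
J6: 68→89, due 64, tardiness 25
J7: 89→92, due 57, tardiness 35
Maximum = 38.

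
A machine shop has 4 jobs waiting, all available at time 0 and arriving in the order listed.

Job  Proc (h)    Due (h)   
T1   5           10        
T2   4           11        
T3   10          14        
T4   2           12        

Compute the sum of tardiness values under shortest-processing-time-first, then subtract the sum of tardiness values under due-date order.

1

SPT (increasing processing time): T4 T2 T1 T3.
T4: 0→2, due 12, tardiness 0
T2: 2→6, due 11, tardiness 0
T1: 6→11, due 10, tardiness 1
T3: 11→21, due 14, tardiness 7
Sum = 0+0+1+7 = 8.
EDD (increasing due date): T1 T2 T4 T3.
T1: 0→5, due 10, tardiness 0
T2: 5→9, due 11, tardiness 0
T4: 9→11, due 12, tardiness 0
T3: 11→21, due 14, tardiness 7
Sum = 0+0+0+7 = 7.
Difference = 8 − 7 = 1.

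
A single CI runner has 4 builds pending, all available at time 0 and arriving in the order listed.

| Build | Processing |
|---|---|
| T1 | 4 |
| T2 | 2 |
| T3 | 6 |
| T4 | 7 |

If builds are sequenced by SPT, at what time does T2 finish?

SPT (increasing processing time): T2 T1 T3 T4.
T2: 0→2

2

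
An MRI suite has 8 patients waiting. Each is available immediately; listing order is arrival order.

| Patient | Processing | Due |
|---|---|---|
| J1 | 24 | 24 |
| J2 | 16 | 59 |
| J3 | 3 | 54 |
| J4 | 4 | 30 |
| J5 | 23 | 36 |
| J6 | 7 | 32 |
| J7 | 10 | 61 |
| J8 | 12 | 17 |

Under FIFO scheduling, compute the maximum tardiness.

82

FIFO (arrival order): J1 J2 J3 J4 J5 J6 J7 J8.
J1: 0→24, due 24, tardiness 0
J2: 24→40, due 59, tardiness 0
J3: 40→43, due 54, tardiness 0
J4: 43→47, due 30, tardiness 17
J5: 47→70, due 36, tardiness 34
J6: 70→77, due 32, tardiness 45
J7: 77→87, due 61, tardiness 26
J8: 87→99, due 17, tardiness 82
Maximum = 82.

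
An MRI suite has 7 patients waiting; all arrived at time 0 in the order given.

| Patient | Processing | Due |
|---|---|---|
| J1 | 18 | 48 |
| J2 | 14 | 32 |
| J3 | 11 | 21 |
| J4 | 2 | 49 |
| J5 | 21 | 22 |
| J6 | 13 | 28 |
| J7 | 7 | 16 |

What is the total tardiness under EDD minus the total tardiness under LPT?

-72

EDD (increasing due date): J7 J3 J5 J6 J2 J1 J4.
J7: 0→7, due 16, tardiness 0
J3: 7→18, due 21, tardiness 0
J5: 18→39, due 22, tardiness 17
J6: 39→52, due 28, tardiness 24
J2: 52→66, due 32, tardiness 34
J1: 66→84, due 48, tardiness 36
J4: 84→86, due 49, tardiness 37
Sum = 0+0+17+24+34+36+37 = 148.
LPT (decreasing processing time): J5 J1 J2 J6 J3 J7 J4.
J5: 0→21, due 22, tardiness 0
J1: 21→39, due 48, tardiness 0
J2: 39→53, due 32, tardiness 21
J6: 53→66, due 28, tardiness 38
J3: 66→77, due 21, tardiness 56
J7: 77→84, due 16, tardiness 68
J4: 84→86, due 49, tardiness 37
Sum = 0+0+21+38+56+68+37 = 220.
Difference = 148 − 220 = -72.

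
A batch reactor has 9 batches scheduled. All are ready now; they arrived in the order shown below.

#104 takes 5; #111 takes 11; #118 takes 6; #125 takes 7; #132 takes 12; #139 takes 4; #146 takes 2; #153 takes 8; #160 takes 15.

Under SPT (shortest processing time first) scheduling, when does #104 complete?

11

SPT (increasing processing time): #146 #139 #104 #118 #125 #153 #111 #132 #160.
#146: 0→2
#139: 2→6
#104: 6→11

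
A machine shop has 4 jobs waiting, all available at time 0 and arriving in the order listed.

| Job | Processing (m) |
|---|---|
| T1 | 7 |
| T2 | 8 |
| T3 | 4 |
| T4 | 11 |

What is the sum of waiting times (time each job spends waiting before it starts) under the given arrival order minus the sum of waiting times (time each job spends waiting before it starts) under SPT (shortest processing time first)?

FIFO (arrival order): T1 T2 T3 T4.
T1: waits 0, runs 0→7
T2: waits 7, runs 7→15
T3: waits 15, runs 15→19
T4: waits 19, runs 19→30
Sum = 0+7+15+19 = 41.
SPT (increasing processing time): T3 T1 T2 T4.
T3: waits 0, runs 0→4
T1: waits 4, runs 4→11
T2: waits 11, runs 11→19
T4: waits 19, runs 19→30
Sum = 0+4+11+19 = 34.
Difference = 41 − 34 = 7.

7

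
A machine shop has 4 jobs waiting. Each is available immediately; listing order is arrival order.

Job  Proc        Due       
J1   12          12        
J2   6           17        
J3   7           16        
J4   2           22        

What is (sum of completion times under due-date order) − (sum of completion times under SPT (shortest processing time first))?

EDD (increasing due date): J1 J3 J2 J4.
J1: 0→12
J3: 12→19
J2: 19→25
J4: 25→27
Sum = 12+19+25+27 = 83.
SPT (increasing processing time): J4 J2 J3 J1.
J4: 0→2
J2: 2→8
J3: 8→15
J1: 15→27
Sum = 2+8+15+27 = 52.
Difference = 83 − 52 = 31.

31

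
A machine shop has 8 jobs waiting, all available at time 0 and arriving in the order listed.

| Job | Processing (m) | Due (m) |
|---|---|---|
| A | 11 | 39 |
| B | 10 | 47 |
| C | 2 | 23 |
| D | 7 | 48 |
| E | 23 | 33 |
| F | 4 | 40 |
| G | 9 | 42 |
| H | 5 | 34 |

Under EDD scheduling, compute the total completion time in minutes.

332

EDD (increasing due date): C E H A F G B D.
C: 0→2
E: 2→25
H: 25→30
A: 30→41
F: 41→45
G: 45→54
B: 54→64
D: 64→71
Sum = 2+25+30+41+45+54+64+71 = 332.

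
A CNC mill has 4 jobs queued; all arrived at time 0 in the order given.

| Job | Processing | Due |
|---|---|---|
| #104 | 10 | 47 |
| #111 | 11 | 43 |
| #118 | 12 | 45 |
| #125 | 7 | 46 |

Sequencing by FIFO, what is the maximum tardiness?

0

FIFO (arrival order): #104 #111 #118 #125.
#104: 0→10, due 47, tardiness 0
#111: 10→21, due 43, tardiness 0
#118: 21→33, due 45, tardiness 0
#125: 33→40, due 46, tardiness 0
Maximum = 0.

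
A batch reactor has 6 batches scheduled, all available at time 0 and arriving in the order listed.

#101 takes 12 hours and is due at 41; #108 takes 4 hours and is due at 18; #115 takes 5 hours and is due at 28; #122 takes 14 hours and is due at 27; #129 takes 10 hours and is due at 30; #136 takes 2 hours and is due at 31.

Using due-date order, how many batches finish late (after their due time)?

3

EDD (increasing due date): #108 #122 #115 #129 #136 #101.
#108: 0→4, due 18, tardiness 0
#122: 4→18, due 27, tardiness 0
#115: 18→23, due 28, tardiness 0
#129: 23→33, due 30, tardiness 3
#136: 33→35, due 31, tardiness 4
#101: 35→47, due 41, tardiness 6
Late batches: 3.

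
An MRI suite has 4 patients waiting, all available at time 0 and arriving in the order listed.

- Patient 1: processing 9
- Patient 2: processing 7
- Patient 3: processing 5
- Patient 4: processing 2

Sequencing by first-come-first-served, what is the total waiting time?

FIFO (arrival order): Patient 1 Patient 2 Patient 3 Patient 4.
Patient 1: waits 0, runs 0→9
Patient 2: waits 9, runs 9→16
Patient 3: waits 16, runs 16→21
Patient 4: waits 21, runs 21→23
Sum = 0+9+16+21 = 46.

46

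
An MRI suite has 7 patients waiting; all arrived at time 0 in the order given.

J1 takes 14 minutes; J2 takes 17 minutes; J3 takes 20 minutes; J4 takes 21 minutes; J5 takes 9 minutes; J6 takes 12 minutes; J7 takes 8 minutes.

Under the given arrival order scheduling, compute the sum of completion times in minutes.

FIFO (arrival order): J1 J2 J3 J4 J5 J6 J7.
J1: 0→14
J2: 14→31
J3: 31→51
J4: 51→72
J5: 72→81
J6: 81→93
J7: 93→101
Sum = 14+31+51+72+81+93+101 = 443.

443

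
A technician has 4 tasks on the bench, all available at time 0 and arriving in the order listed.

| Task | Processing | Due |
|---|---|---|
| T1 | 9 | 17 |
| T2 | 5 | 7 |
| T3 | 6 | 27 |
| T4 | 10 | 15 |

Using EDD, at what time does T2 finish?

EDD (increasing due date): T2 T4 T1 T3.
T2: 0→5

5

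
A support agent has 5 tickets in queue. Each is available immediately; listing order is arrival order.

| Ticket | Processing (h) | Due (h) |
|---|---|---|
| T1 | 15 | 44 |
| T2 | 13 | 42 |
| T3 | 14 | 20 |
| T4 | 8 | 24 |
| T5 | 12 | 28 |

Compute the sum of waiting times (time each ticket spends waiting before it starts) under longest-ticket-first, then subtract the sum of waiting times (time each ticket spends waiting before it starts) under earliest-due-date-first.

LPT (decreasing processing time): T1 T3 T2 T5 T4.
T1: waits 0, runs 0→15
T3: waits 15, runs 15→29
T2: waits 29, runs 29→42
T5: waits 42, runs 42→54
T4: waits 54, runs 54→62
Sum = 0+15+29+42+54 = 140.
EDD (increasing due date): T3 T4 T5 T2 T1.
T3: waits 0, runs 0→14
T4: waits 14, runs 14→22
T5: waits 22, runs 22→34
T2: waits 34, runs 34→47
T1: waits 47, runs 47→62
Sum = 0+14+22+34+47 = 117.
Difference = 140 − 117 = 23.

23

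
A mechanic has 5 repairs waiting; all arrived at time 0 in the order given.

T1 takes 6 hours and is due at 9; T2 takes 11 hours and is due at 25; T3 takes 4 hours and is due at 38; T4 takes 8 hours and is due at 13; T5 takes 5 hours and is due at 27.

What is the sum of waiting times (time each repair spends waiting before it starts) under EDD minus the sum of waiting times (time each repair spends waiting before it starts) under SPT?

24

EDD (increasing due date): T1 T4 T2 T5 T3.
T1: waits 0, runs 0→6
T4: waits 6, runs 6→14
T2: waits 14, runs 14→25
T5: waits 25, runs 25→30
T3: waits 30, runs 30→34
Sum = 0+6+14+25+30 = 75.
SPT (increasing processing time): T3 T5 T1 T4 T2.
T3: waits 0, runs 0→4
T5: waits 4, runs 4→9
T1: waits 9, runs 9→15
T4: waits 15, runs 15→23
T2: waits 23, runs 23→34
Sum = 0+4+9+15+23 = 51.
Difference = 75 − 51 = 24.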